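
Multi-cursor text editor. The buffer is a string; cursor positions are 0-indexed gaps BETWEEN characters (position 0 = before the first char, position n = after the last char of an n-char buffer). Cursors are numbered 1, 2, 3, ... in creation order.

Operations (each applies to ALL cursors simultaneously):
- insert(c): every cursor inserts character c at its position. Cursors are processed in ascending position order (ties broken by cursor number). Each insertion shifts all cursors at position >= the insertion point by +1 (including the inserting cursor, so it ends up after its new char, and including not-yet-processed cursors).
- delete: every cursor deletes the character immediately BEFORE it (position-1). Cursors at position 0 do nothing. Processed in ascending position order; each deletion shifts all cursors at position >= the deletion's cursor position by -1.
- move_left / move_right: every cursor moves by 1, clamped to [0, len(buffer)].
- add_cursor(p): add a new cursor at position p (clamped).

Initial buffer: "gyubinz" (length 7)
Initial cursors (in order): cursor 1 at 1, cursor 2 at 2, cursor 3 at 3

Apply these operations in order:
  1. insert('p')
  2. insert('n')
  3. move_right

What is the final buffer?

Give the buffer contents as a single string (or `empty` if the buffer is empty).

After op 1 (insert('p')): buffer="gpypupbinz" (len 10), cursors c1@2 c2@4 c3@6, authorship .1.2.3....
After op 2 (insert('n')): buffer="gpnypnupnbinz" (len 13), cursors c1@3 c2@6 c3@9, authorship .11.22.33....
After op 3 (move_right): buffer="gpnypnupnbinz" (len 13), cursors c1@4 c2@7 c3@10, authorship .11.22.33....

Answer: gpnypnupnbinz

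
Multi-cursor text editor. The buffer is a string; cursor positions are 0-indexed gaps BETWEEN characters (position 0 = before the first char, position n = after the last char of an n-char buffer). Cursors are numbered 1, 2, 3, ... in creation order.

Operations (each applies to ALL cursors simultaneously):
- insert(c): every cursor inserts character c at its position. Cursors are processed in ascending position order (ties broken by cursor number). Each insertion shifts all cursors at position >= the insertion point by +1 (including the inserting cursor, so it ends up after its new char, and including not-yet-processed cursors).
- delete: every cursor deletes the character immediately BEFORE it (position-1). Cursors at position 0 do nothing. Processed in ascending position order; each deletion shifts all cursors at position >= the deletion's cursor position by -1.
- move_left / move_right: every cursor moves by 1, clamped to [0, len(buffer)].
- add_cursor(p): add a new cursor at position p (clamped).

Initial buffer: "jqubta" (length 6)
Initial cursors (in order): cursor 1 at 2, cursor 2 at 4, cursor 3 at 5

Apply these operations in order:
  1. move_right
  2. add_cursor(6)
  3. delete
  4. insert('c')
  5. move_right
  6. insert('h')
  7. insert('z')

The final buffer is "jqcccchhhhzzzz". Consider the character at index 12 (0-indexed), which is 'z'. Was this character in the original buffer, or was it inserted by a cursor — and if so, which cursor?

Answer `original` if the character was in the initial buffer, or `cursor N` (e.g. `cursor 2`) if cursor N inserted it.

Answer: cursor 3

Derivation:
After op 1 (move_right): buffer="jqubta" (len 6), cursors c1@3 c2@5 c3@6, authorship ......
After op 2 (add_cursor(6)): buffer="jqubta" (len 6), cursors c1@3 c2@5 c3@6 c4@6, authorship ......
After op 3 (delete): buffer="jq" (len 2), cursors c1@2 c2@2 c3@2 c4@2, authorship ..
After op 4 (insert('c')): buffer="jqcccc" (len 6), cursors c1@6 c2@6 c3@6 c4@6, authorship ..1234
After op 5 (move_right): buffer="jqcccc" (len 6), cursors c1@6 c2@6 c3@6 c4@6, authorship ..1234
After op 6 (insert('h')): buffer="jqcccchhhh" (len 10), cursors c1@10 c2@10 c3@10 c4@10, authorship ..12341234
After op 7 (insert('z')): buffer="jqcccchhhhzzzz" (len 14), cursors c1@14 c2@14 c3@14 c4@14, authorship ..123412341234
Authorship (.=original, N=cursor N): . . 1 2 3 4 1 2 3 4 1 2 3 4
Index 12: author = 3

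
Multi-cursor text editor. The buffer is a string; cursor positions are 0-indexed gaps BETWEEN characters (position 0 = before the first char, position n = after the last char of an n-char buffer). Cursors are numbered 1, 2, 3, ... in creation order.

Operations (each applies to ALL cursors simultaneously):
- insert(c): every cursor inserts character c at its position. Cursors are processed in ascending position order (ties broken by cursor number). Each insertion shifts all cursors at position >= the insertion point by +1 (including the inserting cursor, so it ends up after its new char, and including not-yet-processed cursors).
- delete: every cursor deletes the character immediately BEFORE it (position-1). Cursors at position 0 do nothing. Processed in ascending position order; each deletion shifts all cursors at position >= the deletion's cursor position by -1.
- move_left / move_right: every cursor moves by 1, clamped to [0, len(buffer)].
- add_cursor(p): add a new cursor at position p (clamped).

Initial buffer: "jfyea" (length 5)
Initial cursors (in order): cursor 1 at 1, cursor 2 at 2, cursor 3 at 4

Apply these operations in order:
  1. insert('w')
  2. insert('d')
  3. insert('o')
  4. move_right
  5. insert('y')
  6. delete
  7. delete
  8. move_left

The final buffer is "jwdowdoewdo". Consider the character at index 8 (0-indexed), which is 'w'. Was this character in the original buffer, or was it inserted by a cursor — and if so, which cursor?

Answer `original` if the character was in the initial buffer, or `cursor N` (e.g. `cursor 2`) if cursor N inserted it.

Answer: cursor 3

Derivation:
After op 1 (insert('w')): buffer="jwfwyewa" (len 8), cursors c1@2 c2@4 c3@7, authorship .1.2..3.
After op 2 (insert('d')): buffer="jwdfwdyewda" (len 11), cursors c1@3 c2@6 c3@10, authorship .11.22..33.
After op 3 (insert('o')): buffer="jwdofwdoyewdoa" (len 14), cursors c1@4 c2@8 c3@13, authorship .111.222..333.
After op 4 (move_right): buffer="jwdofwdoyewdoa" (len 14), cursors c1@5 c2@9 c3@14, authorship .111.222..333.
After op 5 (insert('y')): buffer="jwdofywdoyyewdoay" (len 17), cursors c1@6 c2@11 c3@17, authorship .111.1222.2.333.3
After op 6 (delete): buffer="jwdofwdoyewdoa" (len 14), cursors c1@5 c2@9 c3@14, authorship .111.222..333.
After op 7 (delete): buffer="jwdowdoewdo" (len 11), cursors c1@4 c2@7 c3@11, authorship .111222.333
After op 8 (move_left): buffer="jwdowdoewdo" (len 11), cursors c1@3 c2@6 c3@10, authorship .111222.333
Authorship (.=original, N=cursor N): . 1 1 1 2 2 2 . 3 3 3
Index 8: author = 3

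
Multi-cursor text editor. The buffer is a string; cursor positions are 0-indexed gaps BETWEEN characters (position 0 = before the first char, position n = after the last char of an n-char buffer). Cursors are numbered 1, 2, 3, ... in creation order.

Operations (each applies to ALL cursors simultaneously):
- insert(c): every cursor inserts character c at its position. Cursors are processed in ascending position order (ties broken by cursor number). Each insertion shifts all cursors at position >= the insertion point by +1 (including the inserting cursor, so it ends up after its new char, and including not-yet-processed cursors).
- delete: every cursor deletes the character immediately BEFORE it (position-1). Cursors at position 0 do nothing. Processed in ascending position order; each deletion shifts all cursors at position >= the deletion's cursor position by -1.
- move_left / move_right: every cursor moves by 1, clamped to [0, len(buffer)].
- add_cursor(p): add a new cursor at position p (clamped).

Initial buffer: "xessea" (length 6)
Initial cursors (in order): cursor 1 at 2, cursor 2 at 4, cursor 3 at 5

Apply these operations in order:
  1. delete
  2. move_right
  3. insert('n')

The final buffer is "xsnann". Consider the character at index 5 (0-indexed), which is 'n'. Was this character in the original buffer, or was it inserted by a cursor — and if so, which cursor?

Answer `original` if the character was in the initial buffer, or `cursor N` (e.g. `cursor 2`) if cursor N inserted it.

Answer: cursor 3

Derivation:
After op 1 (delete): buffer="xsa" (len 3), cursors c1@1 c2@2 c3@2, authorship ...
After op 2 (move_right): buffer="xsa" (len 3), cursors c1@2 c2@3 c3@3, authorship ...
After op 3 (insert('n')): buffer="xsnann" (len 6), cursors c1@3 c2@6 c3@6, authorship ..1.23
Authorship (.=original, N=cursor N): . . 1 . 2 3
Index 5: author = 3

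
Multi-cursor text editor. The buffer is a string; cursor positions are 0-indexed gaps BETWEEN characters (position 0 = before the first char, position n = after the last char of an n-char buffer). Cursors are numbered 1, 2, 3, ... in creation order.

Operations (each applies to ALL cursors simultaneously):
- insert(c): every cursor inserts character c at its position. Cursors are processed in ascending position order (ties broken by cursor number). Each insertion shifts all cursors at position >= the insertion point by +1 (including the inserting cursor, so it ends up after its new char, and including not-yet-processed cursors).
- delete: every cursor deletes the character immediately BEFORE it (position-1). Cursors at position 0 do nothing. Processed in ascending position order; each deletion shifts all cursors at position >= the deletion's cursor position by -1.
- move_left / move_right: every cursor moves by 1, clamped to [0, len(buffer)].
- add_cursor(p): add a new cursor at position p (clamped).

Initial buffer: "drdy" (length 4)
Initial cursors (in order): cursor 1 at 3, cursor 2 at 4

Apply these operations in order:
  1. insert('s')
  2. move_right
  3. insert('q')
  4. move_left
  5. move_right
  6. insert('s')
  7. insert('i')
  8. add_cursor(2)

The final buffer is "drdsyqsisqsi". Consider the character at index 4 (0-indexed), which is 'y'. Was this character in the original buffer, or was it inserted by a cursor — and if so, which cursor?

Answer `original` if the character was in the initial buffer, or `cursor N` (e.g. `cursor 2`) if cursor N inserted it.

Answer: original

Derivation:
After op 1 (insert('s')): buffer="drdsys" (len 6), cursors c1@4 c2@6, authorship ...1.2
After op 2 (move_right): buffer="drdsys" (len 6), cursors c1@5 c2@6, authorship ...1.2
After op 3 (insert('q')): buffer="drdsyqsq" (len 8), cursors c1@6 c2@8, authorship ...1.122
After op 4 (move_left): buffer="drdsyqsq" (len 8), cursors c1@5 c2@7, authorship ...1.122
After op 5 (move_right): buffer="drdsyqsq" (len 8), cursors c1@6 c2@8, authorship ...1.122
After op 6 (insert('s')): buffer="drdsyqssqs" (len 10), cursors c1@7 c2@10, authorship ...1.11222
After op 7 (insert('i')): buffer="drdsyqsisqsi" (len 12), cursors c1@8 c2@12, authorship ...1.1112222
After op 8 (add_cursor(2)): buffer="drdsyqsisqsi" (len 12), cursors c3@2 c1@8 c2@12, authorship ...1.1112222
Authorship (.=original, N=cursor N): . . . 1 . 1 1 1 2 2 2 2
Index 4: author = original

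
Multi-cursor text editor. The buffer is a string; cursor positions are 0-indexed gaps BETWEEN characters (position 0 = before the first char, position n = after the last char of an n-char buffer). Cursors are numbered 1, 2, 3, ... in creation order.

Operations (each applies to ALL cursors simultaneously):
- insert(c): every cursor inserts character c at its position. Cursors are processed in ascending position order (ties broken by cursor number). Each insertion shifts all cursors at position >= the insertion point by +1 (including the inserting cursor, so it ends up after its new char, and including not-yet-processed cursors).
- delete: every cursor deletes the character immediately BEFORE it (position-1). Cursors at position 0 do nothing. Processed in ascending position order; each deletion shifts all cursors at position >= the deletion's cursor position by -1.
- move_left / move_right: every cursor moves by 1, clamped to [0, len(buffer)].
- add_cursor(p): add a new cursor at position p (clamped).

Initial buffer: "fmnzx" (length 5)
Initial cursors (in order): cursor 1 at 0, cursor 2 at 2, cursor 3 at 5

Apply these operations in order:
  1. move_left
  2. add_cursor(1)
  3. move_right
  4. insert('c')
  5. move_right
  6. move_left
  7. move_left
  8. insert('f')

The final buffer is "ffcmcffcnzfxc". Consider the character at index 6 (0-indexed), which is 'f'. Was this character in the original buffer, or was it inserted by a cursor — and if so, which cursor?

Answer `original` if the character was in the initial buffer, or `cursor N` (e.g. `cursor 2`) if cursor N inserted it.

Answer: cursor 4

Derivation:
After op 1 (move_left): buffer="fmnzx" (len 5), cursors c1@0 c2@1 c3@4, authorship .....
After op 2 (add_cursor(1)): buffer="fmnzx" (len 5), cursors c1@0 c2@1 c4@1 c3@4, authorship .....
After op 3 (move_right): buffer="fmnzx" (len 5), cursors c1@1 c2@2 c4@2 c3@5, authorship .....
After op 4 (insert('c')): buffer="fcmccnzxc" (len 9), cursors c1@2 c2@5 c4@5 c3@9, authorship .1.24...3
After op 5 (move_right): buffer="fcmccnzxc" (len 9), cursors c1@3 c2@6 c4@6 c3@9, authorship .1.24...3
After op 6 (move_left): buffer="fcmccnzxc" (len 9), cursors c1@2 c2@5 c4@5 c3@8, authorship .1.24...3
After op 7 (move_left): buffer="fcmccnzxc" (len 9), cursors c1@1 c2@4 c4@4 c3@7, authorship .1.24...3
After op 8 (insert('f')): buffer="ffcmcffcnzfxc" (len 13), cursors c1@2 c2@7 c4@7 c3@11, authorship .11.2244..3.3
Authorship (.=original, N=cursor N): . 1 1 . 2 2 4 4 . . 3 . 3
Index 6: author = 4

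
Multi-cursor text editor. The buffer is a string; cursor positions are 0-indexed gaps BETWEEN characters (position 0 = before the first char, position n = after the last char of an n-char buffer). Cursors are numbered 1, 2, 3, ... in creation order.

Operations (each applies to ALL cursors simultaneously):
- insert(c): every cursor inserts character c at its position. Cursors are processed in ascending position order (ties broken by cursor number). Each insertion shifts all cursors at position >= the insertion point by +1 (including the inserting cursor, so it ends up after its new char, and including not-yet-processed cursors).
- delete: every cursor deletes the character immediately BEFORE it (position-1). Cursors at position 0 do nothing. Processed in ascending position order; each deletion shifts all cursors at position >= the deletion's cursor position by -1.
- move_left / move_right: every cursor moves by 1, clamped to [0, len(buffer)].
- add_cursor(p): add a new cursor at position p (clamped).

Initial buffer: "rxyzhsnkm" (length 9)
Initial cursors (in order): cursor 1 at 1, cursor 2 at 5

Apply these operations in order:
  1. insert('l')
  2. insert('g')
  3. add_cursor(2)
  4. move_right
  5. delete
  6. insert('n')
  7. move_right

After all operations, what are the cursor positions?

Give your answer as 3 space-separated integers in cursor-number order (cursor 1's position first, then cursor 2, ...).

After op 1 (insert('l')): buffer="rlxyzhlsnkm" (len 11), cursors c1@2 c2@7, authorship .1....2....
After op 2 (insert('g')): buffer="rlgxyzhlgsnkm" (len 13), cursors c1@3 c2@9, authorship .11....22....
After op 3 (add_cursor(2)): buffer="rlgxyzhlgsnkm" (len 13), cursors c3@2 c1@3 c2@9, authorship .11....22....
After op 4 (move_right): buffer="rlgxyzhlgsnkm" (len 13), cursors c3@3 c1@4 c2@10, authorship .11....22....
After op 5 (delete): buffer="rlyzhlgnkm" (len 10), cursors c1@2 c3@2 c2@7, authorship .1...22...
After op 6 (insert('n')): buffer="rlnnyzhlgnnkm" (len 13), cursors c1@4 c3@4 c2@10, authorship .113...222...
After op 7 (move_right): buffer="rlnnyzhlgnnkm" (len 13), cursors c1@5 c3@5 c2@11, authorship .113...222...

Answer: 5 11 5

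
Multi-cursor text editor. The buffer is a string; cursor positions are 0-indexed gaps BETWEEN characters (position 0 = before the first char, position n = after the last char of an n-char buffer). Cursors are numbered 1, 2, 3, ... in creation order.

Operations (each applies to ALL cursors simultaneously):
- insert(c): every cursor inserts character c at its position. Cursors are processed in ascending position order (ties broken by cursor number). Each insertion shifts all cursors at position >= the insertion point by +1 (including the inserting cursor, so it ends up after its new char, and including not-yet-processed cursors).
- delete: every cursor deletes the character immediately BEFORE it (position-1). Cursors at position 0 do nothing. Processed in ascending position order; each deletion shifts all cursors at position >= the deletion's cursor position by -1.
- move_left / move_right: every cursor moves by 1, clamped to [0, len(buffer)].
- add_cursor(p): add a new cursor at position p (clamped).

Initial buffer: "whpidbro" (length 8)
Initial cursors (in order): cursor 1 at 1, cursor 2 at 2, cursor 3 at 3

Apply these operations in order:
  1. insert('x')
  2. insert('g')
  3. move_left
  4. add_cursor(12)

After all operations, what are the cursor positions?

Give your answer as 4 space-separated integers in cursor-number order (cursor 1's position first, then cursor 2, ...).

Answer: 2 5 8 12

Derivation:
After op 1 (insert('x')): buffer="wxhxpxidbro" (len 11), cursors c1@2 c2@4 c3@6, authorship .1.2.3.....
After op 2 (insert('g')): buffer="wxghxgpxgidbro" (len 14), cursors c1@3 c2@6 c3@9, authorship .11.22.33.....
After op 3 (move_left): buffer="wxghxgpxgidbro" (len 14), cursors c1@2 c2@5 c3@8, authorship .11.22.33.....
After op 4 (add_cursor(12)): buffer="wxghxgpxgidbro" (len 14), cursors c1@2 c2@5 c3@8 c4@12, authorship .11.22.33.....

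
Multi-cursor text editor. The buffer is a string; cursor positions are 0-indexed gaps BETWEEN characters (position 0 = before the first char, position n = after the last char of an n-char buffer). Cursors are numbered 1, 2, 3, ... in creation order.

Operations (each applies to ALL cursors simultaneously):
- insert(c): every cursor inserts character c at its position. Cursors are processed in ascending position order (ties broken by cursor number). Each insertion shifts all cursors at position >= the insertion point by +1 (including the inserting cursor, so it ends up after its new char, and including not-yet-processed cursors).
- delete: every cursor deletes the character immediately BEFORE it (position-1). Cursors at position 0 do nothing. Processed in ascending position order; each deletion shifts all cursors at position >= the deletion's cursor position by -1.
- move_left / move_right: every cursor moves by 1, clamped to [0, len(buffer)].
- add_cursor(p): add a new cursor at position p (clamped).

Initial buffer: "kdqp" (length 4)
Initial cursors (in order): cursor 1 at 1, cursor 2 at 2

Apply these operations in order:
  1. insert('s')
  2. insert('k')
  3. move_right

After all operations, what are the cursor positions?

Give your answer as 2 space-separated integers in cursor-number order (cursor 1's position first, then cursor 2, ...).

After op 1 (insert('s')): buffer="ksdsqp" (len 6), cursors c1@2 c2@4, authorship .1.2..
After op 2 (insert('k')): buffer="kskdskqp" (len 8), cursors c1@3 c2@6, authorship .11.22..
After op 3 (move_right): buffer="kskdskqp" (len 8), cursors c1@4 c2@7, authorship .11.22..

Answer: 4 7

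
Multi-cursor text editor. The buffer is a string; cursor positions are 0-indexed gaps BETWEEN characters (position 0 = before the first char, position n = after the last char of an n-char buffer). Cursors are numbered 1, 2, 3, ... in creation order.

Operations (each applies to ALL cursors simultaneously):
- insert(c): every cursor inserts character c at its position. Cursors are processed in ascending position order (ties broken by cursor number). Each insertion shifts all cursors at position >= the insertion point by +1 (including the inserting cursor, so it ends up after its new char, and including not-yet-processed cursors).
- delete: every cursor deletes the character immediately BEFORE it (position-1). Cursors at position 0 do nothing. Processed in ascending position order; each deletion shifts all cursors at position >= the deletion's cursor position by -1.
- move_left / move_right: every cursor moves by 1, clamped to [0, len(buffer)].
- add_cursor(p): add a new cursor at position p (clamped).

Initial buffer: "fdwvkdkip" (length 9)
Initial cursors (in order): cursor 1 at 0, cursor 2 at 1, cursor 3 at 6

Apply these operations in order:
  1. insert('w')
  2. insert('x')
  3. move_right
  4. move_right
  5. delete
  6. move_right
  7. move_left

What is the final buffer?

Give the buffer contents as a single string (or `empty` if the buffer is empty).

After op 1 (insert('w')): buffer="wfwdwvkdwkip" (len 12), cursors c1@1 c2@3 c3@9, authorship 1.2.....3...
After op 2 (insert('x')): buffer="wxfwxdwvkdwxkip" (len 15), cursors c1@2 c2@5 c3@12, authorship 11.22.....33...
After op 3 (move_right): buffer="wxfwxdwvkdwxkip" (len 15), cursors c1@3 c2@6 c3@13, authorship 11.22.....33...
After op 4 (move_right): buffer="wxfwxdwvkdwxkip" (len 15), cursors c1@4 c2@7 c3@14, authorship 11.22.....33...
After op 5 (delete): buffer="wxfxdvkdwxkp" (len 12), cursors c1@3 c2@5 c3@11, authorship 11.2....33..
After op 6 (move_right): buffer="wxfxdvkdwxkp" (len 12), cursors c1@4 c2@6 c3@12, authorship 11.2....33..
After op 7 (move_left): buffer="wxfxdvkdwxkp" (len 12), cursors c1@3 c2@5 c3@11, authorship 11.2....33..

Answer: wxfxdvkdwxkp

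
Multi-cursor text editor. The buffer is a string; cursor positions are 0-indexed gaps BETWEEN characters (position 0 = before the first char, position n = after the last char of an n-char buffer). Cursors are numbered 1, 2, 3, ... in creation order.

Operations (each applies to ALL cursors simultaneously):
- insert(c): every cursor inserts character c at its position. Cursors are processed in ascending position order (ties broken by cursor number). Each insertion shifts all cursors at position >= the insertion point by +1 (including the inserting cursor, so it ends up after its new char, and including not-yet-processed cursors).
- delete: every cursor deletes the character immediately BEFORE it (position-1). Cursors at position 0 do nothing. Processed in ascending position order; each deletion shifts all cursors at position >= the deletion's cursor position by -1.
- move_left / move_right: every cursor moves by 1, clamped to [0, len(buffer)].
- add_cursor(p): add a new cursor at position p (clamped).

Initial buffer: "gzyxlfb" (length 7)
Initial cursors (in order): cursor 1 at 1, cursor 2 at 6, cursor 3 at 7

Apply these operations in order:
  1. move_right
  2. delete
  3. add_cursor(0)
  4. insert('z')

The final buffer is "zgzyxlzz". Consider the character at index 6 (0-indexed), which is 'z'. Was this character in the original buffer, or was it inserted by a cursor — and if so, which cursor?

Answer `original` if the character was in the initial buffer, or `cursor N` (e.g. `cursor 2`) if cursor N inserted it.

Answer: cursor 2

Derivation:
After op 1 (move_right): buffer="gzyxlfb" (len 7), cursors c1@2 c2@7 c3@7, authorship .......
After op 2 (delete): buffer="gyxl" (len 4), cursors c1@1 c2@4 c3@4, authorship ....
After op 3 (add_cursor(0)): buffer="gyxl" (len 4), cursors c4@0 c1@1 c2@4 c3@4, authorship ....
After op 4 (insert('z')): buffer="zgzyxlzz" (len 8), cursors c4@1 c1@3 c2@8 c3@8, authorship 4.1...23
Authorship (.=original, N=cursor N): 4 . 1 . . . 2 3
Index 6: author = 2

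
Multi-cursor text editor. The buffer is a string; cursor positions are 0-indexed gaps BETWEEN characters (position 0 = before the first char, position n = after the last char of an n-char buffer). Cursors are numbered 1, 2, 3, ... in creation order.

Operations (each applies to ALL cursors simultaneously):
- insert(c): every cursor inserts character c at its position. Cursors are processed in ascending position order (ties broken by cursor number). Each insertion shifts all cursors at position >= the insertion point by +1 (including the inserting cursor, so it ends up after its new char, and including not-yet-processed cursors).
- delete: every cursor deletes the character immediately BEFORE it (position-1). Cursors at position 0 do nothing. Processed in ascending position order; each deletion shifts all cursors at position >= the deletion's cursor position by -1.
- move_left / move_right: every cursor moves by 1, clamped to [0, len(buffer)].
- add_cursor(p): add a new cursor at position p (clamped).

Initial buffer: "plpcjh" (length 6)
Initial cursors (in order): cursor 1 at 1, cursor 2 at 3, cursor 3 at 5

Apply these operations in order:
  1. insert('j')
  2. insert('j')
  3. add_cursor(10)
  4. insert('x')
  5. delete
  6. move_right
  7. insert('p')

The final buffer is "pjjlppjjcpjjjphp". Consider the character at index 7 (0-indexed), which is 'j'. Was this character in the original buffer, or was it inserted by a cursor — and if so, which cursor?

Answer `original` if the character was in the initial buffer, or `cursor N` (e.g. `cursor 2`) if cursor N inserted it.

After op 1 (insert('j')): buffer="pjlpjcjjh" (len 9), cursors c1@2 c2@5 c3@8, authorship .1..2..3.
After op 2 (insert('j')): buffer="pjjlpjjcjjjh" (len 12), cursors c1@3 c2@7 c3@11, authorship .11..22..33.
After op 3 (add_cursor(10)): buffer="pjjlpjjcjjjh" (len 12), cursors c1@3 c2@7 c4@10 c3@11, authorship .11..22..33.
After op 4 (insert('x')): buffer="pjjxlpjjxcjjxjxh" (len 16), cursors c1@4 c2@9 c4@13 c3@15, authorship .111..222..3433.
After op 5 (delete): buffer="pjjlpjjcjjjh" (len 12), cursors c1@3 c2@7 c4@10 c3@11, authorship .11..22..33.
After op 6 (move_right): buffer="pjjlpjjcjjjh" (len 12), cursors c1@4 c2@8 c4@11 c3@12, authorship .11..22..33.
After op 7 (insert('p')): buffer="pjjlppjjcpjjjphp" (len 16), cursors c1@5 c2@10 c4@14 c3@16, authorship .11.1.22.2.334.3
Authorship (.=original, N=cursor N): . 1 1 . 1 . 2 2 . 2 . 3 3 4 . 3
Index 7: author = 2

Answer: cursor 2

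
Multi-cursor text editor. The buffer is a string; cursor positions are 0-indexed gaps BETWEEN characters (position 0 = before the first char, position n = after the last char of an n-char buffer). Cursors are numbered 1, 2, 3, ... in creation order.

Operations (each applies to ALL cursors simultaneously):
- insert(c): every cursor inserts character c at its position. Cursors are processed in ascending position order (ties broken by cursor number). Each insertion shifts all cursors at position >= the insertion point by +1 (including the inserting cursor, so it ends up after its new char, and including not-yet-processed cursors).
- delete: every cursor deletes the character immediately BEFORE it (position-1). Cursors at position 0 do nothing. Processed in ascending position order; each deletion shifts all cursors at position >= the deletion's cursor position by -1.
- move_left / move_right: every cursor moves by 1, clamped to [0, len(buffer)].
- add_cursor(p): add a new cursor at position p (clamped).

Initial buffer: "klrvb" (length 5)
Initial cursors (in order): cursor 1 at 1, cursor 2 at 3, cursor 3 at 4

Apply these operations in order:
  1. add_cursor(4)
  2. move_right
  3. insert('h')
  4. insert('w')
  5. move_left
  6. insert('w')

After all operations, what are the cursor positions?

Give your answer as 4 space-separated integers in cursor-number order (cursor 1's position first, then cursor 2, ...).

After op 1 (add_cursor(4)): buffer="klrvb" (len 5), cursors c1@1 c2@3 c3@4 c4@4, authorship .....
After op 2 (move_right): buffer="klrvb" (len 5), cursors c1@2 c2@4 c3@5 c4@5, authorship .....
After op 3 (insert('h')): buffer="klhrvhbhh" (len 9), cursors c1@3 c2@6 c3@9 c4@9, authorship ..1..2.34
After op 4 (insert('w')): buffer="klhwrvhwbhhww" (len 13), cursors c1@4 c2@8 c3@13 c4@13, authorship ..11..22.3434
After op 5 (move_left): buffer="klhwrvhwbhhww" (len 13), cursors c1@3 c2@7 c3@12 c4@12, authorship ..11..22.3434
After op 6 (insert('w')): buffer="klhwwrvhwwbhhwwww" (len 17), cursors c1@4 c2@9 c3@16 c4@16, authorship ..111..222.343344

Answer: 4 9 16 16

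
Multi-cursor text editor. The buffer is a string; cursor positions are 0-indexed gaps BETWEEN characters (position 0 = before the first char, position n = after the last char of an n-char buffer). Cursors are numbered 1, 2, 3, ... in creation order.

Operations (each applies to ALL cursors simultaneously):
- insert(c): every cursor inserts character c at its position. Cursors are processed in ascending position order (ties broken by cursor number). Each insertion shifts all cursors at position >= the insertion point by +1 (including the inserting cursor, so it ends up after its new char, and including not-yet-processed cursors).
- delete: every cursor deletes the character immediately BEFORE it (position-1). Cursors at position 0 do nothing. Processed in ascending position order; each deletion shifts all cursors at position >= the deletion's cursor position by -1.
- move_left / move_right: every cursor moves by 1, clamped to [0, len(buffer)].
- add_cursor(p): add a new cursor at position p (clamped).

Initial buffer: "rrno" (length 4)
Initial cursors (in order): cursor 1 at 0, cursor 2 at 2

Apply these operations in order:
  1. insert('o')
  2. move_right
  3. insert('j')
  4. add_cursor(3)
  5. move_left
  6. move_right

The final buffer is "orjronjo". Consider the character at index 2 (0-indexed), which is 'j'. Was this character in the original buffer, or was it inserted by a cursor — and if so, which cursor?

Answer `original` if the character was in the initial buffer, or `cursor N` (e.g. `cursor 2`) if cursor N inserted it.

After op 1 (insert('o')): buffer="orrono" (len 6), cursors c1@1 c2@4, authorship 1..2..
After op 2 (move_right): buffer="orrono" (len 6), cursors c1@2 c2@5, authorship 1..2..
After op 3 (insert('j')): buffer="orjronjo" (len 8), cursors c1@3 c2@7, authorship 1.1.2.2.
After op 4 (add_cursor(3)): buffer="orjronjo" (len 8), cursors c1@3 c3@3 c2@7, authorship 1.1.2.2.
After op 5 (move_left): buffer="orjronjo" (len 8), cursors c1@2 c3@2 c2@6, authorship 1.1.2.2.
After op 6 (move_right): buffer="orjronjo" (len 8), cursors c1@3 c3@3 c2@7, authorship 1.1.2.2.
Authorship (.=original, N=cursor N): 1 . 1 . 2 . 2 .
Index 2: author = 1

Answer: cursor 1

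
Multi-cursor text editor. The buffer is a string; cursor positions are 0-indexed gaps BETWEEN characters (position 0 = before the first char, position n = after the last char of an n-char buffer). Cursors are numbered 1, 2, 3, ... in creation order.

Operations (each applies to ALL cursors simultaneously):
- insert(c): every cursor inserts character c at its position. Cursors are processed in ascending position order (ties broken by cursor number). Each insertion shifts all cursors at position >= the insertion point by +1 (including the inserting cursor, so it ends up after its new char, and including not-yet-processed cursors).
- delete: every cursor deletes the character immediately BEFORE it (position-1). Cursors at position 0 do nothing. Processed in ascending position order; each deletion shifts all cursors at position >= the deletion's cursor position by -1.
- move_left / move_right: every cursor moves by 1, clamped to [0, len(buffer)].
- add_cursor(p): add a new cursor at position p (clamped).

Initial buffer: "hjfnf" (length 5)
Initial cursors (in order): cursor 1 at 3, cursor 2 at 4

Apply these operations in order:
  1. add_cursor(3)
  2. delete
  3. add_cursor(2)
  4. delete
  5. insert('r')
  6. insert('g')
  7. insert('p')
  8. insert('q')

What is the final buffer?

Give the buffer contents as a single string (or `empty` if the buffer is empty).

After op 1 (add_cursor(3)): buffer="hjfnf" (len 5), cursors c1@3 c3@3 c2@4, authorship .....
After op 2 (delete): buffer="hf" (len 2), cursors c1@1 c2@1 c3@1, authorship ..
After op 3 (add_cursor(2)): buffer="hf" (len 2), cursors c1@1 c2@1 c3@1 c4@2, authorship ..
After op 4 (delete): buffer="" (len 0), cursors c1@0 c2@0 c3@0 c4@0, authorship 
After op 5 (insert('r')): buffer="rrrr" (len 4), cursors c1@4 c2@4 c3@4 c4@4, authorship 1234
After op 6 (insert('g')): buffer="rrrrgggg" (len 8), cursors c1@8 c2@8 c3@8 c4@8, authorship 12341234
After op 7 (insert('p')): buffer="rrrrggggpppp" (len 12), cursors c1@12 c2@12 c3@12 c4@12, authorship 123412341234
After op 8 (insert('q')): buffer="rrrrggggppppqqqq" (len 16), cursors c1@16 c2@16 c3@16 c4@16, authorship 1234123412341234

Answer: rrrrggggppppqqqq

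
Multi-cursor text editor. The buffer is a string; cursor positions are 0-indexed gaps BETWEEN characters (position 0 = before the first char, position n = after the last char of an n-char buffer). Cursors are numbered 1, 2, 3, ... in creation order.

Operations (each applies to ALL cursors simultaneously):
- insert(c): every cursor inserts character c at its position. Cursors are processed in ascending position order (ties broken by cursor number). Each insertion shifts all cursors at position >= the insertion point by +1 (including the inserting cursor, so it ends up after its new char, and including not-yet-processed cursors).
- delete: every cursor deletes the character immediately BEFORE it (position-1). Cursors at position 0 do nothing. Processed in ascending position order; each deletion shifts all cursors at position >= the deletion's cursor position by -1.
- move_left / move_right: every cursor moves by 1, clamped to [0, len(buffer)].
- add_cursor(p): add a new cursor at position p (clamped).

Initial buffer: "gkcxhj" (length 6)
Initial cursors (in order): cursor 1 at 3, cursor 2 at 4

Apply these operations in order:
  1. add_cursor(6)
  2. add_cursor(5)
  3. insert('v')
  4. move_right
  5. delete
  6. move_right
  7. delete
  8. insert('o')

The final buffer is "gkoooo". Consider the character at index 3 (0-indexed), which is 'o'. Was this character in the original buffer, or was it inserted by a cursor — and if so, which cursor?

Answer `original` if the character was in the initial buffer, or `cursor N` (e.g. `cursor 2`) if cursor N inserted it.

After op 1 (add_cursor(6)): buffer="gkcxhj" (len 6), cursors c1@3 c2@4 c3@6, authorship ......
After op 2 (add_cursor(5)): buffer="gkcxhj" (len 6), cursors c1@3 c2@4 c4@5 c3@6, authorship ......
After op 3 (insert('v')): buffer="gkcvxvhvjv" (len 10), cursors c1@4 c2@6 c4@8 c3@10, authorship ...1.2.4.3
After op 4 (move_right): buffer="gkcvxvhvjv" (len 10), cursors c1@5 c2@7 c4@9 c3@10, authorship ...1.2.4.3
After op 5 (delete): buffer="gkcvvv" (len 6), cursors c1@4 c2@5 c3@6 c4@6, authorship ...124
After op 6 (move_right): buffer="gkcvvv" (len 6), cursors c1@5 c2@6 c3@6 c4@6, authorship ...124
After op 7 (delete): buffer="gk" (len 2), cursors c1@2 c2@2 c3@2 c4@2, authorship ..
After op 8 (insert('o')): buffer="gkoooo" (len 6), cursors c1@6 c2@6 c3@6 c4@6, authorship ..1234
Authorship (.=original, N=cursor N): . . 1 2 3 4
Index 3: author = 2

Answer: cursor 2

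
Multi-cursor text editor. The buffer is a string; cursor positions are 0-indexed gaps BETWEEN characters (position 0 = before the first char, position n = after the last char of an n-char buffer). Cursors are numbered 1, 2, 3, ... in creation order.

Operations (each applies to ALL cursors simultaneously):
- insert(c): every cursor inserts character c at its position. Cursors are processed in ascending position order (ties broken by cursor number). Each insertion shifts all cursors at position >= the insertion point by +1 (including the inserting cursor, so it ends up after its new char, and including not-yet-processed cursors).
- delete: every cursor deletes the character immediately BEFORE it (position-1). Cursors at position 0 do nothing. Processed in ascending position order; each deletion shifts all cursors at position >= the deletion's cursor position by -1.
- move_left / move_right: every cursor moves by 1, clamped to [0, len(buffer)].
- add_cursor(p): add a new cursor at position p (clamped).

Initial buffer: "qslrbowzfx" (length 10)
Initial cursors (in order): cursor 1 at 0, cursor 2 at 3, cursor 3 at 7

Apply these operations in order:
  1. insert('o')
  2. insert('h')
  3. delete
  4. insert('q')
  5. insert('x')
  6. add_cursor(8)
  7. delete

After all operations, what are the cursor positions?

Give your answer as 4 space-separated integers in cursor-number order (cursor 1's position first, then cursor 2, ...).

Answer: 2 6 12 6

Derivation:
After op 1 (insert('o')): buffer="oqslorbowozfx" (len 13), cursors c1@1 c2@5 c3@10, authorship 1...2....3...
After op 2 (insert('h')): buffer="ohqslohrbowohzfx" (len 16), cursors c1@2 c2@7 c3@13, authorship 11...22....33...
After op 3 (delete): buffer="oqslorbowozfx" (len 13), cursors c1@1 c2@5 c3@10, authorship 1...2....3...
After op 4 (insert('q')): buffer="oqqsloqrbowoqzfx" (len 16), cursors c1@2 c2@7 c3@13, authorship 11...22....33...
After op 5 (insert('x')): buffer="oqxqsloqxrbowoqxzfx" (len 19), cursors c1@3 c2@9 c3@16, authorship 111...222....333...
After op 6 (add_cursor(8)): buffer="oqxqsloqxrbowoqxzfx" (len 19), cursors c1@3 c4@8 c2@9 c3@16, authorship 111...222....333...
After op 7 (delete): buffer="oqqslorbowoqzfx" (len 15), cursors c1@2 c2@6 c4@6 c3@12, authorship 11...2....33...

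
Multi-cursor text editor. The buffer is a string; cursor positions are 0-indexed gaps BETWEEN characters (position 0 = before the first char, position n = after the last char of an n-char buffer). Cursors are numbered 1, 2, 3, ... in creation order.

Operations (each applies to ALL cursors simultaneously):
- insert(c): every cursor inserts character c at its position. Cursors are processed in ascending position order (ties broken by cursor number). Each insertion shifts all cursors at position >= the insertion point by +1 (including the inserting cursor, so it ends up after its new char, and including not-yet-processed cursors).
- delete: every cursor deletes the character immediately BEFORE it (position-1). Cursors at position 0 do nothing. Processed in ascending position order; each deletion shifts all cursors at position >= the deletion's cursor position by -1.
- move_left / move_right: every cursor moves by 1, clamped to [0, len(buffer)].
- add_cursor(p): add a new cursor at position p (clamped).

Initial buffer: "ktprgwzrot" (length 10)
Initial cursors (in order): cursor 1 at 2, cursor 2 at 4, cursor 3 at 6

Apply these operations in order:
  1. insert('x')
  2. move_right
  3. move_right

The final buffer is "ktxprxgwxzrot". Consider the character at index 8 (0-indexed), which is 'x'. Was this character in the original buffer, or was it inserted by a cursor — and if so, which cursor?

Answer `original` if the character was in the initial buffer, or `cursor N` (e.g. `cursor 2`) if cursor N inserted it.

After op 1 (insert('x')): buffer="ktxprxgwxzrot" (len 13), cursors c1@3 c2@6 c3@9, authorship ..1..2..3....
After op 2 (move_right): buffer="ktxprxgwxzrot" (len 13), cursors c1@4 c2@7 c3@10, authorship ..1..2..3....
After op 3 (move_right): buffer="ktxprxgwxzrot" (len 13), cursors c1@5 c2@8 c3@11, authorship ..1..2..3....
Authorship (.=original, N=cursor N): . . 1 . . 2 . . 3 . . . .
Index 8: author = 3

Answer: cursor 3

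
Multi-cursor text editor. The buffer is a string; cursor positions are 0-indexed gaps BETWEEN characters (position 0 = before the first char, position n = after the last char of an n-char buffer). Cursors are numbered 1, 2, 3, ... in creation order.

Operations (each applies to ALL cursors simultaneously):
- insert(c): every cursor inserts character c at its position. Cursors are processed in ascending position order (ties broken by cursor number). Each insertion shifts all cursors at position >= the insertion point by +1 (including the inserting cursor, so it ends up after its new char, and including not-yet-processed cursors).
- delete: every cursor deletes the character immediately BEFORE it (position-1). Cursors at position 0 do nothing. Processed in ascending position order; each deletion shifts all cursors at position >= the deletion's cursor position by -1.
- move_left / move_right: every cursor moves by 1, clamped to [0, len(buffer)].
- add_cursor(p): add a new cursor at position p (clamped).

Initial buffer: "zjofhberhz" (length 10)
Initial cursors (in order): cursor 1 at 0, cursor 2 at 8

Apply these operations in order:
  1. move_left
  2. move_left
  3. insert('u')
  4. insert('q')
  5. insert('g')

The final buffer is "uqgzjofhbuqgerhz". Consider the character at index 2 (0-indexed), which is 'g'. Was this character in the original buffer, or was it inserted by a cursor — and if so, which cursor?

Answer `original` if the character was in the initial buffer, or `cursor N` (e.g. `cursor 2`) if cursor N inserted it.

Answer: cursor 1

Derivation:
After op 1 (move_left): buffer="zjofhberhz" (len 10), cursors c1@0 c2@7, authorship ..........
After op 2 (move_left): buffer="zjofhberhz" (len 10), cursors c1@0 c2@6, authorship ..........
After op 3 (insert('u')): buffer="uzjofhbuerhz" (len 12), cursors c1@1 c2@8, authorship 1......2....
After op 4 (insert('q')): buffer="uqzjofhbuqerhz" (len 14), cursors c1@2 c2@10, authorship 11......22....
After op 5 (insert('g')): buffer="uqgzjofhbuqgerhz" (len 16), cursors c1@3 c2@12, authorship 111......222....
Authorship (.=original, N=cursor N): 1 1 1 . . . . . . 2 2 2 . . . .
Index 2: author = 1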